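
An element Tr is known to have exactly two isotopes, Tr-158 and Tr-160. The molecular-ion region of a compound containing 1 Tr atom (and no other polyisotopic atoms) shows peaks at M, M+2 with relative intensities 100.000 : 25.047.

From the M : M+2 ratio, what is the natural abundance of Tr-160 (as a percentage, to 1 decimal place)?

20.0%

If p is the fraction of Tr that is Tr-158, then I(M+2)/I(M) = [C(1,1)·p^0·(1−p)] / p^1 = 1·(1−p)/p = 25.047/100.000 = 0.2505
(1−p)/p = 0.2505/1 = 0.2505  ⇒  p = 1/(1 + 0.2505) = 0.7997
Tr-158: 80.0%, Tr-160: 20.0%.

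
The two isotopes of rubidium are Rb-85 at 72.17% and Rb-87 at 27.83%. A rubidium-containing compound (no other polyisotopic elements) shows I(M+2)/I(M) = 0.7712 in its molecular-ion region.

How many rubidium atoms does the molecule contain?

With n Rb atoms, P(M+2)/P(M) = C(n,1)·p^(n−1)q / p^n = n·q/p = n · 0.2783/0.7217.
n = 0.7712 × 0.7217/0.2783 = 2.00 ≈ 2

2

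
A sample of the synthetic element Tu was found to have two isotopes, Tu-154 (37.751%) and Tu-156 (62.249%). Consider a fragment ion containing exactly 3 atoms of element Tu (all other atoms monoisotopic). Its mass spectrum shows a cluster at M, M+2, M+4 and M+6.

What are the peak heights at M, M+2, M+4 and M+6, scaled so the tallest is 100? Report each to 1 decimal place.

12.3 : 60.6 : 100.0 : 55.0

Expanding (0.37751 + 0.62249)^3:
P(M) = 0.37751^3 = 0.053800
P(M+2) = 3 × 0.37751^2 × 0.62249^1 = 0.266140
P(M+4) = 3 × 0.37751^1 × 0.62249^2 = 0.438848
P(M+6) = 0.62249^3 = 0.241211
The M+4 peak is largest (0.438848); scaling to 100 gives 12.3 : 60.6 : 100.0 : 55.0.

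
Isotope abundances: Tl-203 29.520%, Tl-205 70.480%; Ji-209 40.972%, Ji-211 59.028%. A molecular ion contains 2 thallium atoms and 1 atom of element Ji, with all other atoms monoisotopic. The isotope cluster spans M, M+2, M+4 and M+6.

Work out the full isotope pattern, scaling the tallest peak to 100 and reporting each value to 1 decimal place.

7.9 : 49.4 : 100.0 : 65.3

Thallium pattern (n=2): 0.08714304 : 0.41611392 : 0.49674304
Element Ji pattern (n=1): 0.40972 : 0.59028
Convolve the two distributions (both contribute in 2-u steps):
  M: 0.08714304×0.40972 = 0.035704
  M+2: 0.08714304×0.59028 + 0.41611392×0.40972 = 0.221929
  M+4: 0.41611392×0.59028 + 0.49674304×0.40972 = 0.449149
  M+6: 0.49674304×0.59028 = 0.293217
Scale to base peak (0.449149) = 100: 7.9 : 49.4 : 100.0 : 65.3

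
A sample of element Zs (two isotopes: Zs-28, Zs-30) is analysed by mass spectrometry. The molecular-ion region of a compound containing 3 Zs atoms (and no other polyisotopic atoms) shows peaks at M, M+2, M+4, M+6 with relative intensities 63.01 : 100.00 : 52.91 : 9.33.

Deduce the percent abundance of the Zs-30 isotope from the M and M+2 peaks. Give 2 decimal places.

34.60%

Write p for the Zs-28 fraction. I(M+2)/I(M) = [C(3,1)·p^2·(1−p)] / p^3 = 3·(1−p)/p = 100.00/63.01 = 1.5870
(1−p)/p = 1.5870/3 = 0.5290  ⇒  p = 1/(1 + 0.5290) = 0.6540
Zs-28: 65.40%, Zs-30: 34.60%.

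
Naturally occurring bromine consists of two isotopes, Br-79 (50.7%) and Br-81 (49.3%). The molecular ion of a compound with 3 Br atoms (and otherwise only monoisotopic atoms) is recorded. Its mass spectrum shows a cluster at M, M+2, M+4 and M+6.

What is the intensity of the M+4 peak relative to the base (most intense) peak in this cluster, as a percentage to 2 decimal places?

97.24%

Term probabilities: M 0.1303, M+2 0.3802, M+4 0.3697, M+6 0.1198. Base peak = M+2.
P(M+2) = C(3,1) × 0.507^2 × 0.493^1 = 3 × 0.257049 × 0.4930 = 0.380175 (base)
P(M+4) = C(3,2) × 0.507^1 × 0.493^2 = 3 × 0.5070 × 0.243049 = 0.369678
Relative intensity = 0.369678 / 0.380175 × 100 = 97.24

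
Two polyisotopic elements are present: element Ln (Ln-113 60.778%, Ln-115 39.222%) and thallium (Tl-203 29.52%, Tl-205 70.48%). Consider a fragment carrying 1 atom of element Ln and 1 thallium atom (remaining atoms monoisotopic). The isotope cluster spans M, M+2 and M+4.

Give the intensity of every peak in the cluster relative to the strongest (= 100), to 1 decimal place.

33.0 : 100.0 : 50.8

Element Ln pattern (n=1): 0.60778 : 0.39222
Thallium pattern (n=1): 0.2952 : 0.7048
Convolve the two distributions (both contribute in 2-u steps):
  M: 0.60778×0.2952 = 0.179417
  M+2: 0.60778×0.7048 + 0.39222×0.2952 = 0.544147
  M+4: 0.39222×0.7048 = 0.276437
Scale to base peak (0.544147) = 100: 33.0 : 100.0 : 50.8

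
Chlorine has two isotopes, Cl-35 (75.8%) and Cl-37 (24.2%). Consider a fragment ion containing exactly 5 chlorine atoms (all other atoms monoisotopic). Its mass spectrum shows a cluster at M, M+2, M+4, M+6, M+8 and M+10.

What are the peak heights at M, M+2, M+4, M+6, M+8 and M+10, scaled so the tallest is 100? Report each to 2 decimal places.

62.64 : 100.00 : 63.85 : 20.39 : 3.25 : 0.21

Each Cl atom is independently Cl-35 (p = 0.758) or Cl-37 (q = 0.242); the cluster is the binomial expansion (p + q)^5.
P(M) = 0.758^5 = 0.250234
P(M+2) = 5 × 0.758^4 × 0.242^1 = 0.399450
P(M+4) = 10 × 0.758^3 × 0.242^2 = 0.255058
P(M+6) = 10 × 0.758^2 × 0.242^3 = 0.081430
P(M+8) = 5 × 0.758^1 × 0.242^4 = 0.012999
P(M+10) = 0.242^5 = 0.000830
The M+2 peak is largest (0.399450); scaling to 100 gives 62.64 : 100.00 : 63.85 : 20.39 : 3.25 : 0.21.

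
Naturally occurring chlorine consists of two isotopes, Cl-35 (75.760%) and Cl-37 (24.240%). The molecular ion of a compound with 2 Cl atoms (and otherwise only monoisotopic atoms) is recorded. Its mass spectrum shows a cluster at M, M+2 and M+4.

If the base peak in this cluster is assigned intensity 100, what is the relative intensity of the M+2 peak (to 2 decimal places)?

(0.75760 + 0.24240)^2 gives M 0.5740, M+2 0.3673, M+4 0.0588; the largest is M.
P(M) = C(2,0) × 0.75760^2 × 0.24240^0 = 1 × 0.57395776 × 1.0000 = 0.573958 (base)
P(M+2) = C(2,1) × 0.75760^1 × 0.24240^1 = 2 × 0.7576 × 0.2424 = 0.367284
Relative intensity = 0.367284 / 0.573958 × 100 = 63.99

63.99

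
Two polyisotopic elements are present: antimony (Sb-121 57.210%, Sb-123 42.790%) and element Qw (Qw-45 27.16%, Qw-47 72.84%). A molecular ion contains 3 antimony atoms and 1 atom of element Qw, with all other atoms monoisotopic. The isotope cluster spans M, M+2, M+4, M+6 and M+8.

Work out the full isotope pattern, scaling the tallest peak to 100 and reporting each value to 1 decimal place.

Antimony pattern (n=3): 0.18724742 : 0.42015297 : 0.3142518 : 0.07834781
Element Qw pattern (n=1): 0.2716 : 0.7284
Convolve the two distributions (both contribute in 2-u steps):
  M: 0.18724742×0.2716 = 0.050856
  M+2: 0.18724742×0.7284 + 0.42015297×0.2716 = 0.250505
  M+4: 0.42015297×0.7284 + 0.3142518×0.2716 = 0.391390
  M+6: 0.3142518×0.7284 + 0.07834781×0.2716 = 0.250180
  M+8: 0.07834781×0.7284 = 0.057069
Scale to base peak (0.391390) = 100: 13.0 : 64.0 : 100.0 : 63.9 : 14.6

13.0 : 64.0 : 100.0 : 63.9 : 14.6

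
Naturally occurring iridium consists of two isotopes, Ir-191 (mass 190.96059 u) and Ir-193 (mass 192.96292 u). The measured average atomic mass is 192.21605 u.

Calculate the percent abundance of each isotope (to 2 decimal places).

Writing the weighted mean with unknown fraction x of Ir-191:
190.96059·x + 192.96292·(1 − x) = 192.21605
(190.96059 − 192.96292)·x = 192.21605 − 192.96292
x = -0.74687 / -2.00233 = 0.37300 → 37.30% Ir-191, 62.70% Ir-193.

Ir-191: 37.30%, Ir-193: 62.70%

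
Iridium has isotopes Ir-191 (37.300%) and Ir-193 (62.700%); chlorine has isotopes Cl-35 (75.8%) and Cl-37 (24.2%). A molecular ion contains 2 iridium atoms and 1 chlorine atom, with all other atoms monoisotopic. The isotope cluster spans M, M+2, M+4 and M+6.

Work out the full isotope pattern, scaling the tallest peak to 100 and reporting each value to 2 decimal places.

25.65 : 94.41 : 100.00 : 23.14

Iridium pattern (n=2): 0.139129 : 0.467742 : 0.393129
Chlorine pattern (n=1): 0.7580 : 0.2420
Convolve the two distributions (both contribute in 2-u steps):
  M: 0.139129×0.7580 = 0.105460
  M+2: 0.139129×0.2420 + 0.467742×0.7580 = 0.388218
  M+4: 0.467742×0.2420 + 0.393129×0.7580 = 0.411185
  M+6: 0.393129×0.2420 = 0.095137
Scale to base peak (0.411185) = 100: 25.65 : 94.41 : 100.00 : 23.14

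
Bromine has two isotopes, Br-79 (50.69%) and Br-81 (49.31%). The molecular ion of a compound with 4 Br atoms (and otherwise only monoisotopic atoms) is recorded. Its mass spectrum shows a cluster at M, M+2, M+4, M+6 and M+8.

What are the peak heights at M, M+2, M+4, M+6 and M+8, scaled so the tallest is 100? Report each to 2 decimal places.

17.61 : 68.53 : 100.00 : 64.85 : 15.77

Each Br atom is independently Br-79 (p = 0.5069) or Br-81 (q = 0.4931); the cluster is the binomial expansion (p + q)^4.
P(M) = 0.5069^4 = 0.066022
P(M+2) = 4 × 0.5069^3 × 0.4931^1 = 0.256899
P(M+4) = 6 × 0.5069^2 × 0.4931^2 = 0.374857
P(M+6) = 4 × 0.5069^1 × 0.4931^3 = 0.243101
P(M+8) = 0.4931^4 = 0.059121
The M+4 peak is largest (0.374857); scaling to 100 gives 17.61 : 68.53 : 100.00 : 64.85 : 15.77.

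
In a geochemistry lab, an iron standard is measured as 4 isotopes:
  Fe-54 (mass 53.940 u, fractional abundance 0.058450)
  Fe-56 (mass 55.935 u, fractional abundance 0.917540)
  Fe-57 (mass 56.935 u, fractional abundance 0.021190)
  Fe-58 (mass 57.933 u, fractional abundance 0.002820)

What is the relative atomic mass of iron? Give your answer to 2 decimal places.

55.85 u

Ar = Σ fᵢ·mᵢ = 0.058450 × 53.940 + 0.917540 × 55.935 + 0.021190 × 56.935 + 0.002820 × 57.933
= 3.1528 + 51.3226 + 1.2065 + 0.1634 = 55.8453 u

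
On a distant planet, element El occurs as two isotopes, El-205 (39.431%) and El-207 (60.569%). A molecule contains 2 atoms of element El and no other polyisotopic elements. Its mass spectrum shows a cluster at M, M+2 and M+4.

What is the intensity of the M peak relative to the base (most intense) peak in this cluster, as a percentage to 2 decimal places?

(0.39431 + 0.60569)^2 gives M 0.1555, M+2 0.4777, M+4 0.3669; the largest is M+2.
P(M+2) = C(2,1) × 0.39431^1 × 0.60569^1 = 2 × 0.39431 × 0.60569 = 0.477659 (base)
P(M) = C(2,0) × 0.39431^2 × 0.60569^0 = 1 × 0.15548038 × 1.0000 = 0.155480
Relative intensity = 0.155480 / 0.477659 × 100 = 32.55

32.55%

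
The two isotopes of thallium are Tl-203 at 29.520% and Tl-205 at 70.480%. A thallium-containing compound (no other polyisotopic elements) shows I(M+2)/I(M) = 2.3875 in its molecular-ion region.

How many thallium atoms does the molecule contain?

1

With n Tl atoms, P(M+2)/P(M) = C(n,1)·p^(n−1)q / p^n = n·q/p = n · 0.70480/0.29520.
n = 2.3875 × 0.29520/0.70480 = 1.00 ≈ 1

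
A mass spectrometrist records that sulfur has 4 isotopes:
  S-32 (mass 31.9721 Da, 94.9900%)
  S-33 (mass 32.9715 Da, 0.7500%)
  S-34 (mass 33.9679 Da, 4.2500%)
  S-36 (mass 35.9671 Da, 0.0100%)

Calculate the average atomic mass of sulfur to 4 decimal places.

Weight each isotope mass by its fractional abundance: 0.949900 × 31.9721 + 0.007500 × 32.9715 + 0.042500 × 33.9679 + 0.000100 × 35.9671
= 30.37030 + 0.24729 + 1.44364 + 0.00360 = 32.06483 Da

32.0648 Da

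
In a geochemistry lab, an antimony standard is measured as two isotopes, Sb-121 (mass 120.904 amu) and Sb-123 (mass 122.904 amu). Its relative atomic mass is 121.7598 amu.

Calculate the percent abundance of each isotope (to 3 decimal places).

With x = fraction of Sb-121 (so Sb-123 is 1 − x):
120.904·x + 122.904·(1 − x) = 121.7598
(120.904 − 122.904)·x = 121.7598 − 122.904
x = -1.1442 / -2.000 = 0.57210 → 57.210% Sb-121, 42.790% Sb-123.

Sb-121: 57.210%, Sb-123: 42.790%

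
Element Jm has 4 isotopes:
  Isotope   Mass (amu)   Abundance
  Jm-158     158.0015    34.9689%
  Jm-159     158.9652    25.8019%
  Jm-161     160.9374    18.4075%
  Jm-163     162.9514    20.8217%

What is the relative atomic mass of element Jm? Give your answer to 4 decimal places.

Average mass = Σ (abundance × isotope mass) = 0.349689 × 158.0015 + 0.258019 × 158.9652 + 0.184075 × 160.9374 + 0.208217 × 162.9514
= 55.25139 + 41.01604 + 29.62455 + 33.92925 = 159.82123 amu

159.8212 amu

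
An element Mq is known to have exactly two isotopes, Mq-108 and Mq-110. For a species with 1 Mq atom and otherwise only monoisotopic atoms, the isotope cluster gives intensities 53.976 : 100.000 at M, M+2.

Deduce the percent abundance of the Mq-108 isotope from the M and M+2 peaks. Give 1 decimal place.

35.1%

If p is the fraction of Mq that is Mq-108, then I(M+2)/I(M) = [C(1,1)·p^0·(1−p)] / p^1 = 1·(1−p)/p = 100.000/53.976 = 1.8527
(1−p)/p = 1.8527/1 = 1.8527  ⇒  p = 1/(1 + 1.8527) = 0.3505
Mq-108: 35.1%, Mq-110: 64.9%.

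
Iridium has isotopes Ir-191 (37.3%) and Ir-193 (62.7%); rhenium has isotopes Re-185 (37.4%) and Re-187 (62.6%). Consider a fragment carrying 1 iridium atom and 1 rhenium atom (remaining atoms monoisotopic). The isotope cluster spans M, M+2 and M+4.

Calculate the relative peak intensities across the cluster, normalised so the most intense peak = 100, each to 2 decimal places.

Iridium pattern (n=1): 0.3730 : 0.6270
Rhenium pattern (n=1): 0.3740 : 0.6260
Convolve the two distributions (both contribute in 2-u steps):
  M: 0.3730×0.3740 = 0.139502
  M+2: 0.3730×0.6260 + 0.6270×0.3740 = 0.467996
  M+4: 0.6270×0.6260 = 0.392502
Scale to base peak (0.467996) = 100: 29.81 : 100.00 : 83.87

29.81 : 100.00 : 83.87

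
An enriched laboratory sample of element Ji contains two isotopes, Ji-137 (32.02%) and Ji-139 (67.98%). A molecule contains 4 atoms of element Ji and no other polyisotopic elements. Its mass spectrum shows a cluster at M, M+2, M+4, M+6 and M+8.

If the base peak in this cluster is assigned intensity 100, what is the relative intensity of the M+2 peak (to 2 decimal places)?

(0.3202 + 0.6798)^4 gives M 0.0105, M+2 0.0893, M+4 0.2843, M+6 0.4024, M+8 0.2136; the largest is M+6.
P(M+6) = C(4,3) × 0.3202^1 × 0.6798^3 = 4 × 0.3202 × 0.31415464 = 0.402369 (base)
P(M+2) = C(4,1) × 0.3202^3 × 0.6798^1 = 4 × 0.03282948 × 0.6798 = 0.089270
Relative intensity = 0.089270 / 0.402369 × 100 = 22.19

22.19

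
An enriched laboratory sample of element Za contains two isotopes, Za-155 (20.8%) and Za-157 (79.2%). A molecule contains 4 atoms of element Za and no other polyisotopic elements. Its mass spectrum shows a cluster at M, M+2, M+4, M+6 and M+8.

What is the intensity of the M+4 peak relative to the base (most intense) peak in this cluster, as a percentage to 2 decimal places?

39.39%

Binomial terms of (0.208 + 0.792)^4: M 0.0019, M+2 0.0285, M+4 0.1628, M+6 0.4133, M+8 0.3935 → M+6 is the base peak.
P(M+6) = C(4,3) × 0.208^1 × 0.792^3 = 4 × 0.2080 × 0.49679309 = 0.413332 (base)
P(M+4) = C(4,2) × 0.208^2 × 0.792^2 = 6 × 0.043264 × 0.627264 = 0.162828
Relative intensity = 0.162828 / 0.413332 × 100 = 39.39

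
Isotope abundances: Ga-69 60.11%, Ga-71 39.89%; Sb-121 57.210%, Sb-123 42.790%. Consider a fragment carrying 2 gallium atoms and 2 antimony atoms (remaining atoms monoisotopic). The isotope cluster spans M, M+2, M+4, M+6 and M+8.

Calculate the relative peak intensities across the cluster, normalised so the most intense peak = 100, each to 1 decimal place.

Gallium pattern (n=2): 0.36132121 : 0.47955758 : 0.15912121
Antimony pattern (n=2): 0.32729841 : 0.48960318 : 0.18309841
Convolve the two distributions (both contribute in 2-u steps):
  M: 0.36132121×0.32729841 = 0.118260
  M+2: 0.36132121×0.48960318 + 0.47955758×0.32729841 = 0.333862
  M+4: 0.36132121×0.18309841 + 0.47955758×0.48960318 + 0.15912121×0.32729841 = 0.353030
  M+6: 0.47955758×0.18309841 + 0.15912121×0.48960318 = 0.165712
  M+8: 0.15912121×0.18309841 = 0.029135
Scale to base peak (0.353030) = 100: 33.5 : 94.6 : 100.0 : 46.9 : 8.3

33.5 : 94.6 : 100.0 : 46.9 : 8.3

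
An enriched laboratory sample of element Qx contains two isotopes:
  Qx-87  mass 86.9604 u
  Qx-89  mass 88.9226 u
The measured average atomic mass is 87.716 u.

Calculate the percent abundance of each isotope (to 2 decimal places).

Qx-87: 61.49%, Qx-89: 38.51%

Let x be the fractional abundance of Qx-87; then Qx-89 has abundance 1 − x.
86.9604·x + 88.9226·(1 − x) = 87.716
(86.9604 − 88.9226)·x = 87.716 − 88.9226
x = -1.2066 / -1.9622 = 0.61492 → 61.49% Qx-87, 38.51% Qx-89.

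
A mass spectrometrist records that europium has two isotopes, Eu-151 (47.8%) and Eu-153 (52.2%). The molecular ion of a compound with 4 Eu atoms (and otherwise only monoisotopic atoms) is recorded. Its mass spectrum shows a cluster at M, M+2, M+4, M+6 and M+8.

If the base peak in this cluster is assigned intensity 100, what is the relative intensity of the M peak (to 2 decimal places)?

13.98

Term probabilities: M 0.0522, M+2 0.2280, M+4 0.3735, M+6 0.2720, M+8 0.0742. Base peak = M+4.
P(M+4) = C(4,2) × 0.478^2 × 0.522^2 = 6 × 0.228484 × 0.272484 = 0.373549 (base)
P(M) = C(4,0) × 0.478^4 × 0.522^0 = 1 × 0.05220494 × 1.0000 = 0.052205
Relative intensity = 0.052205 / 0.373549 × 100 = 13.98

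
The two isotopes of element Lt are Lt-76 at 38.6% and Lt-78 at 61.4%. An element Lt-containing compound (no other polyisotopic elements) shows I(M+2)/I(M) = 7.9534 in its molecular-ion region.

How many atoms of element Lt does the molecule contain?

With n Lt atoms, P(M+2)/P(M) = C(n,1)·p^(n−1)q / p^n = n·q/p = n · 0.614/0.386.
n = 7.9534 × 0.386/0.614 = 5.00 ≈ 5

5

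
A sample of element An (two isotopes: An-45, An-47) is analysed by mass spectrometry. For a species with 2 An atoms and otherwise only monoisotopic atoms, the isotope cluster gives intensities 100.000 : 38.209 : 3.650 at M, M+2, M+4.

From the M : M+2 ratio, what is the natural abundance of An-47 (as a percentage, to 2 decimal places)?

Write p for the An-45 fraction. I(M+2)/I(M) = [C(2,1)·p^1·(1−p)] / p^2 = 2·(1−p)/p = 38.209/100.000 = 0.3821
(1−p)/p = 0.3821/2 = 0.1910  ⇒  p = 1/(1 + 0.1910) = 0.8396
An-45: 83.96%, An-47: 16.04%.

16.04%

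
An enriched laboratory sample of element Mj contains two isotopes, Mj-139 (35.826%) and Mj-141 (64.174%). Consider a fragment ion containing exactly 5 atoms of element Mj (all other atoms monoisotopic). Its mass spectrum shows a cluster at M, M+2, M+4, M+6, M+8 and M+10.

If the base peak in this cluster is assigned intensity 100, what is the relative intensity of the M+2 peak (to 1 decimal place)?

15.6

Term probabilities: M 0.0059, M+2 0.0529, M+4 0.1894, M+6 0.3392, M+8 0.3038, M+10 0.1088. Base peak = M+6.
P(M+6) = C(5,3) × 0.35826^2 × 0.64174^3 = 10 × 0.12835023 × 0.26428793 = 0.339214 (base)
P(M+2) = C(5,1) × 0.35826^4 × 0.64174^1 = 5 × 0.01647378 × 0.64174 = 0.052859
Relative intensity = 0.052859 / 0.339214 × 100 = 15.6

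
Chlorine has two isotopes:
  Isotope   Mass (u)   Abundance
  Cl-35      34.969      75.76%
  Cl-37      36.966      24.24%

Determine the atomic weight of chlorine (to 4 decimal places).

35.4531 u

Ar = Σ fᵢ·mᵢ = 0.7576 × 34.969 + 0.2424 × 36.966
= 26.49251 + 8.96056 = 35.45307 u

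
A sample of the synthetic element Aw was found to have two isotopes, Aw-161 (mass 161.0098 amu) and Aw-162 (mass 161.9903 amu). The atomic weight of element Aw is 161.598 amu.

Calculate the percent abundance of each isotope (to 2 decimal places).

Aw-161: 40.01%, Aw-162: 59.99%

Writing the weighted mean with unknown fraction x of Aw-161:
161.0098·x + 161.9903·(1 − x) = 161.598
(161.0098 − 161.9903)·x = 161.598 − 161.9903
x = -0.3923 / -0.9805 = 0.40010 → 40.01% Aw-161, 59.99% Aw-162.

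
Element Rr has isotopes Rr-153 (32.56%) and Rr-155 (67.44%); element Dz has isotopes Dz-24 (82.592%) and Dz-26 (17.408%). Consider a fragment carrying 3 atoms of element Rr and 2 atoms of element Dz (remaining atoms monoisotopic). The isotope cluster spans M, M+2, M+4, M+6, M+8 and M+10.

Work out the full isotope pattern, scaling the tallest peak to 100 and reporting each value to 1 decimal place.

Element Rr pattern (n=3): 0.0345186 : 0.21449028 : 0.44426364 : 0.30672748
Element Dz pattern (n=2): 0.68214385 : 0.28755231 : 0.03030385
Convolve the two distributions (both contribute in 2-u steps):
  M: 0.0345186×0.68214385 = 0.023547
  M+2: 0.0345186×0.28755231 + 0.21449028×0.68214385 = 0.156239
  M+4: 0.0345186×0.03030385 + 0.21449028×0.28755231 + 0.44426364×0.68214385 = 0.365775
  M+6: 0.21449028×0.03030385 + 0.44426364×0.28755231 + 0.30672748×0.68214385 = 0.343481
  M+8: 0.44426364×0.03030385 + 0.30672748×0.28755231 = 0.101663
  M+10: 0.30672748×0.03030385 = 0.009295
Scale to base peak (0.365775) = 100: 6.4 : 42.7 : 100.0 : 93.9 : 27.8 : 2.5

6.4 : 42.7 : 100.0 : 93.9 : 27.8 : 2.5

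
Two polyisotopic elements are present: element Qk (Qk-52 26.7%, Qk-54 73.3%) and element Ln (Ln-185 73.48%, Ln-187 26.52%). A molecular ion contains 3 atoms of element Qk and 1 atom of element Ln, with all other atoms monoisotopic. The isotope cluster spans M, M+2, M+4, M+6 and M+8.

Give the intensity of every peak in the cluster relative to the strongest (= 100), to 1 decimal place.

Element Qk pattern (n=3): 0.01903416 : 0.15676451 : 0.43036849 : 0.39383284
Element Ln pattern (n=1): 0.7348 : 0.2652
Convolve the two distributions (both contribute in 2-u steps):
  M: 0.01903416×0.7348 = 0.013986
  M+2: 0.01903416×0.2652 + 0.15676451×0.7348 = 0.120238
  M+4: 0.15676451×0.2652 + 0.43036849×0.7348 = 0.357809
  M+6: 0.43036849×0.2652 + 0.39383284×0.7348 = 0.403522
  M+8: 0.39383284×0.2652 = 0.104444
Scale to base peak (0.403522) = 100: 3.5 : 29.8 : 88.7 : 100.0 : 25.9

3.5 : 29.8 : 88.7 : 100.0 : 25.9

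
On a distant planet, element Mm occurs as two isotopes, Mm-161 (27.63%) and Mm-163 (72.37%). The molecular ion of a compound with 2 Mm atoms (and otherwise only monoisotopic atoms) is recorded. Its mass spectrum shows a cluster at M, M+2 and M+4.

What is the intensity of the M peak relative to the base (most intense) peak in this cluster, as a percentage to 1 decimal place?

14.6%

(0.2763 + 0.7237)^2 gives M 0.0763, M+2 0.3999, M+4 0.5237; the largest is M+4.
P(M+4) = C(2,2) × 0.2763^0 × 0.7237^2 = 1 × 1.0000 × 0.52374169 = 0.523742 (base)
P(M) = C(2,0) × 0.2763^2 × 0.7237^0 = 1 × 0.07634169 × 1.0000 = 0.076342
Relative intensity = 0.076342 / 0.523742 × 100 = 14.6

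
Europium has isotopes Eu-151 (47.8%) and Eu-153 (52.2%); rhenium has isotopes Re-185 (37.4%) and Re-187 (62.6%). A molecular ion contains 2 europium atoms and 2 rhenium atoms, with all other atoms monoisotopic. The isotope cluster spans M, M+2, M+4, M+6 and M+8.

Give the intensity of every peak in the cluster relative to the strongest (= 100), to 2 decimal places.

8.85 : 48.93 : 100.00 : 89.44 : 29.55

Europium pattern (n=2): 0.228484 : 0.499032 : 0.272484
Rhenium pattern (n=2): 0.139876 : 0.468248 : 0.391876
Convolve the two distributions (both contribute in 2-u steps):
  M: 0.228484×0.139876 = 0.031959
  M+2: 0.228484×0.468248 + 0.499032×0.139876 = 0.176790
  M+4: 0.228484×0.391876 + 0.499032×0.468248 + 0.272484×0.139876 = 0.361322
  M+6: 0.499032×0.391876 + 0.272484×0.468248 = 0.323149
  M+8: 0.272484×0.391876 = 0.106780
Scale to base peak (0.361322) = 100: 8.85 : 48.93 : 100.00 : 89.44 : 29.55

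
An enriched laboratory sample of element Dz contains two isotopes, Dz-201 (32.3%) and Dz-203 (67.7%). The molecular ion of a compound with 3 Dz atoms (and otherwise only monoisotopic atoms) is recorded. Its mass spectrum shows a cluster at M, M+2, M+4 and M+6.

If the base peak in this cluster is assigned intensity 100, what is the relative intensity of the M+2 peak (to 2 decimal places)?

Binomial terms of (0.323 + 0.677)^3: M 0.0337, M+2 0.2119, M+4 0.4441, M+6 0.3103 → M+4 is the base peak.
P(M+4) = C(3,2) × 0.323^1 × 0.677^2 = 3 × 0.3230 × 0.458329 = 0.444121 (base)
P(M+2) = C(3,1) × 0.323^2 × 0.677^1 = 3 × 0.104329 × 0.6770 = 0.211892
Relative intensity = 0.211892 / 0.444121 × 100 = 47.71

47.71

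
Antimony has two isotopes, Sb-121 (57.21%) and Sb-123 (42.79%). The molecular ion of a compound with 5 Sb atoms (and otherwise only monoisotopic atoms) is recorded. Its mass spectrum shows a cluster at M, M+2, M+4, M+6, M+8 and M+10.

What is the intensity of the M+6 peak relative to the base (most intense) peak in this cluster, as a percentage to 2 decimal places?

74.79%

Binomial terms of (0.5721 + 0.4279)^5: M 0.0613, M+2 0.2292, M+4 0.3428, M+6 0.2564, M+8 0.0959, M+10 0.0143 → M+4 is the base peak.
P(M+4) = C(5,2) × 0.5721^3 × 0.4279^2 = 10 × 0.18724742 × 0.18309841 = 0.342847 (base)
P(M+6) = C(5,3) × 0.5721^2 × 0.4279^3 = 10 × 0.32729841 × 0.07834781 = 0.256431
Relative intensity = 0.256431 / 0.342847 × 100 = 74.79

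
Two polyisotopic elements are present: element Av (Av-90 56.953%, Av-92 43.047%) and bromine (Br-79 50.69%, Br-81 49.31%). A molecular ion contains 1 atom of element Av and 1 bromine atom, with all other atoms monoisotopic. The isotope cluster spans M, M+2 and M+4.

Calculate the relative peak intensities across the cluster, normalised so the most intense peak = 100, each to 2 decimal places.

Element Av pattern (n=1): 0.56953 : 0.43047
Bromine pattern (n=1): 0.5069 : 0.4931
Convolve the two distributions (both contribute in 2-u steps):
  M: 0.56953×0.5069 = 0.288695
  M+2: 0.56953×0.4931 + 0.43047×0.5069 = 0.499040
  M+4: 0.43047×0.4931 = 0.212265
Scale to base peak (0.499040) = 100: 57.85 : 100.00 : 42.53

57.85 : 100.00 : 42.53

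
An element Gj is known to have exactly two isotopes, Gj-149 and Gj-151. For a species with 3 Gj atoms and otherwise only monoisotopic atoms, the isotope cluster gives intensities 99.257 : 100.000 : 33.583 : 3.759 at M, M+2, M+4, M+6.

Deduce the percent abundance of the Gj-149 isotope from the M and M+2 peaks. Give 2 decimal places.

Let p = fractional abundance of Gj-149. I(M+2)/I(M) = [C(3,1)·p^2·(1−p)] / p^3 = 3·(1−p)/p = 100.000/99.257 = 1.0075
(1−p)/p = 1.0075/3 = 0.3358  ⇒  p = 1/(1 + 0.3358) = 0.7486
Gj-149: 74.86%, Gj-151: 25.14%.

74.86%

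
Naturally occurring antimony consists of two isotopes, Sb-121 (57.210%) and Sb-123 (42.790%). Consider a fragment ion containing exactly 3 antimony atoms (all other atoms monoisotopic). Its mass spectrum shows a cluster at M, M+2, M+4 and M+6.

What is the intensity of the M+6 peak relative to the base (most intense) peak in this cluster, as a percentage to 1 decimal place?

18.6%

Binomial terms of (0.57210 + 0.42790)^3: M 0.1872, M+2 0.4202, M+4 0.3143, M+6 0.0783 → M+2 is the base peak.
P(M+2) = C(3,1) × 0.57210^2 × 0.42790^1 = 3 × 0.32729841 × 0.4279 = 0.420153 (base)
P(M+6) = C(3,3) × 0.57210^0 × 0.42790^3 = 1 × 1.0000 × 0.07834781 = 0.078348
Relative intensity = 0.078348 / 0.420153 × 100 = 18.6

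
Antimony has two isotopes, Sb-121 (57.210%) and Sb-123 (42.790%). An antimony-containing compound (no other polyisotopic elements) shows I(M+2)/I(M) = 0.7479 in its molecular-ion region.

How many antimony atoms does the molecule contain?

1

The M+2/M ratio from n Sb atoms is n · q/p = n · 0.42790/0.57210.
n = 0.7479 × 0.57210/0.42790 = 1.00 ≈ 1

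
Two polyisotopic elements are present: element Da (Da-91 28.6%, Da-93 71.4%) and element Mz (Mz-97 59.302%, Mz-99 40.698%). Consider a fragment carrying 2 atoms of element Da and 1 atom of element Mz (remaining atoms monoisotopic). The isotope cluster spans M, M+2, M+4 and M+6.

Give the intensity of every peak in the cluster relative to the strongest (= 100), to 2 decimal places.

Element Da pattern (n=2): 0.081796 : 0.408408 : 0.509796
Element Mz pattern (n=1): 0.59302 : 0.40698
Convolve the two distributions (both contribute in 2-u steps):
  M: 0.081796×0.59302 = 0.048507
  M+2: 0.081796×0.40698 + 0.408408×0.59302 = 0.275483
  M+4: 0.408408×0.40698 + 0.509796×0.59302 = 0.468533
  M+6: 0.509796×0.40698 = 0.207477
Scale to base peak (0.468533) = 100: 10.35 : 58.80 : 100.00 : 44.28

10.35 : 58.80 : 100.00 : 44.28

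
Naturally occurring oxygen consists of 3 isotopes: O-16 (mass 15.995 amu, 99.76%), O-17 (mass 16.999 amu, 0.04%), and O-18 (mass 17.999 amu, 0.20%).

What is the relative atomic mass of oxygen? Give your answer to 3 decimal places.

Average mass = Σ (abundance × isotope mass) = 0.9976 × 15.995 + 0.0004 × 16.999 + 0.0020 × 17.999
= 15.9566 + 0.0068 + 0.0360 = 15.9994 amu

15.999 amu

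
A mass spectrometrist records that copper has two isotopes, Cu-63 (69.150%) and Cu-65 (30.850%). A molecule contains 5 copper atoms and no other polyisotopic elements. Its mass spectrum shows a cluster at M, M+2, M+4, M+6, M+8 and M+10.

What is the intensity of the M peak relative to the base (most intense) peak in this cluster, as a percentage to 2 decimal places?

44.83%

Term probabilities: M 0.1581, M+2 0.3527, M+4 0.3147, M+6 0.1404, M+8 0.0313, M+10 0.0028. Base peak = M+2.
P(M+2) = C(5,1) × 0.69150^4 × 0.30850^1 = 5 × 0.2286487 × 0.3085 = 0.352691 (base)
P(M) = C(5,0) × 0.69150^5 × 0.30850^0 = 1 × 0.15811058 × 1.0000 = 0.158111
Relative intensity = 0.158111 / 0.352691 × 100 = 44.83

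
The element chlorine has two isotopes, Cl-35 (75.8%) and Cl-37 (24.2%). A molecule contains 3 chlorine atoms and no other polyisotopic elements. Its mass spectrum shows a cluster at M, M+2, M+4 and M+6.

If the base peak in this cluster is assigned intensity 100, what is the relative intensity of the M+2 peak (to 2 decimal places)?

95.78

(0.758 + 0.242)^3 gives M 0.4355, M+2 0.4171, M+4 0.1332, M+6 0.0142; the largest is M.
P(M) = C(3,0) × 0.758^3 × 0.242^0 = 1 × 0.43551951 × 1.0000 = 0.435520 (base)
P(M+2) = C(3,1) × 0.758^2 × 0.242^1 = 3 × 0.574564 × 0.2420 = 0.417133
Relative intensity = 0.417133 / 0.435520 × 100 = 95.78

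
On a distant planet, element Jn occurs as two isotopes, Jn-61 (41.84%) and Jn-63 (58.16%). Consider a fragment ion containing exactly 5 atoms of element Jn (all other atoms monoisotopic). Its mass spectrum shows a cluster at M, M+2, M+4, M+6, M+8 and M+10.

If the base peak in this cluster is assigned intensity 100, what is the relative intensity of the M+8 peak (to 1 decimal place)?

(0.4184 + 0.5816)^5 gives M 0.0128, M+2 0.0891, M+4 0.2478, M+6 0.3444, M+8 0.2394, M+10 0.0665; the largest is M+6.
P(M+6) = C(5,3) × 0.4184^2 × 0.5816^3 = 10 × 0.17505856 × 0.19673118 = 0.344395 (base)
P(M+8) = C(5,4) × 0.4184^1 × 0.5816^4 = 5 × 0.4184 × 0.11441885 = 0.239364
Relative intensity = 0.239364 / 0.344395 × 100 = 69.5

69.5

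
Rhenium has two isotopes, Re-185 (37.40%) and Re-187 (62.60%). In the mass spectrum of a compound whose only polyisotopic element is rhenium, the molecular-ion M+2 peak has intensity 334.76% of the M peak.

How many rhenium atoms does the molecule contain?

2

With n Re atoms, P(M+2)/P(M) = C(n,1)·p^(n−1)q / p^n = n·q/p = n · 0.6260/0.3740.
n = 3.3476 × 0.3740/0.6260 = 2.00 ≈ 2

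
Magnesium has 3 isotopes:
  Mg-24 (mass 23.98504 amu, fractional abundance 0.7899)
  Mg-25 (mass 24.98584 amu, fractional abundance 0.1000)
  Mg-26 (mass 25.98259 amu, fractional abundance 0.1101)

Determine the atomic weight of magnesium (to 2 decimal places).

24.31 amu

Weight each isotope mass by its fractional abundance: 0.7899 × 23.98504 + 0.1000 × 24.98584 + 0.1101 × 25.98259
= 18.945783 + 2.498584 + 2.860683 = 24.305050 amu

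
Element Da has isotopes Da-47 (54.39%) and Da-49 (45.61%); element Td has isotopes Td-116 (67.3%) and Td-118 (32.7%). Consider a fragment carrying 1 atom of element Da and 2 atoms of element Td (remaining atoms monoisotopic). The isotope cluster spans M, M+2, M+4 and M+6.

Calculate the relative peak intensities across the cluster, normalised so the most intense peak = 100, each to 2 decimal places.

55.24 : 100.00 : 58.05 : 10.94

Element Da pattern (n=1): 0.5439 : 0.4561
Element Td pattern (n=2): 0.452929 : 0.440142 : 0.106929
Convolve the two distributions (both contribute in 2-u steps):
  M: 0.5439×0.452929 = 0.246348
  M+2: 0.5439×0.440142 + 0.4561×0.452929 = 0.445974
  M+4: 0.5439×0.106929 + 0.4561×0.440142 = 0.258907
  M+6: 0.4561×0.106929 = 0.048770
Scale to base peak (0.445974) = 100: 55.24 : 100.00 : 58.05 : 10.94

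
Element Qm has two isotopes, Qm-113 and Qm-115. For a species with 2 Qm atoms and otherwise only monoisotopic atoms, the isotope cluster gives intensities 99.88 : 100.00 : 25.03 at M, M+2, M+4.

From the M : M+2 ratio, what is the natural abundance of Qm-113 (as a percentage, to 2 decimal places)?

66.64%

Write p for the Qm-113 fraction. I(M+2)/I(M) = [C(2,1)·p^1·(1−p)] / p^2 = 2·(1−p)/p = 100.00/99.88 = 1.0012
(1−p)/p = 1.0012/2 = 0.5006  ⇒  p = 1/(1 + 0.5006) = 0.6664
Qm-113: 66.64%, Qm-115: 33.36%.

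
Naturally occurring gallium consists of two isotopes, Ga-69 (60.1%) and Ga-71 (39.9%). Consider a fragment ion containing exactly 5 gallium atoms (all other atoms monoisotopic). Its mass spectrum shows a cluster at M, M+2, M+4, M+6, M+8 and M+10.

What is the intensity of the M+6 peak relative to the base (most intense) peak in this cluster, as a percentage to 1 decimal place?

(0.601 + 0.399)^5 gives M 0.0784, M+2 0.2603, M+4 0.3456, M+6 0.2294, M+8 0.0762, M+10 0.0101; the largest is M+4.
P(M+4) = C(5,2) × 0.601^3 × 0.399^2 = 10 × 0.2170818 × 0.159201 = 0.345596 (base)
P(M+6) = C(5,3) × 0.601^2 × 0.399^3 = 10 × 0.361201 × 0.0635212 = 0.229439
Relative intensity = 0.229439 / 0.345596 × 100 = 66.4

66.4%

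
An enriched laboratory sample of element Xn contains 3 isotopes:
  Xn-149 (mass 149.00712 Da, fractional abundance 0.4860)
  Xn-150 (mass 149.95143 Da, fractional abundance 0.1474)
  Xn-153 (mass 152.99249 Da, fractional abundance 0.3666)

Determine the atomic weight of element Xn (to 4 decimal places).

Weight each isotope mass by its fractional abundance: 0.4860 × 149.00712 + 0.1474 × 149.95143 + 0.3666 × 152.99249
= 72.417460 + 22.102841 + 56.087047 = 150.607348 Da

150.6073 Da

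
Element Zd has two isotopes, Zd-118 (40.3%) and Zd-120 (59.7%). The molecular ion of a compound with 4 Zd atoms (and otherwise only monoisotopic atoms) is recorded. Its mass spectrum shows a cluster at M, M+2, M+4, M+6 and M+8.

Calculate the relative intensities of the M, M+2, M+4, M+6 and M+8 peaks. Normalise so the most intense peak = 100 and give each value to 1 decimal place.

Expanding (0.403 + 0.597)^4:
P(M) = 0.403^4 = 0.026377
P(M+2) = 4 × 0.403^3 × 0.597^1 = 0.156297
P(M+4) = 6 × 0.403^2 × 0.597^2 = 0.347304
P(M+6) = 4 × 0.403^1 × 0.597^3 = 0.342995
P(M+8) = 0.597^4 = 0.127027
The M+4 peak is largest (0.347304); scaling to 100 gives 7.6 : 45.0 : 100.0 : 98.8 : 36.6.

7.6 : 45.0 : 100.0 : 98.8 : 36.6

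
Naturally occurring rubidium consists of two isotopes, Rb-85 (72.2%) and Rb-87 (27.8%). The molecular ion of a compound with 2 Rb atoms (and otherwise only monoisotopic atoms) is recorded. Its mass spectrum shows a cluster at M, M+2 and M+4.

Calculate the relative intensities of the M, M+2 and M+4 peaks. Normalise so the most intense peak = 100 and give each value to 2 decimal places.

100.00 : 77.01 : 14.83

The 2 Rb atoms are independent, so intensities follow the terms of (0.722 + 0.278)^2.
P(M) = 0.722^2 = 0.521284
P(M+2) = 2 × 0.722^1 × 0.278^1 = 0.401432
P(M+4) = 0.278^2 = 0.077284
The M peak is largest (0.521284); scaling to 100 gives 100.00 : 77.01 : 14.83.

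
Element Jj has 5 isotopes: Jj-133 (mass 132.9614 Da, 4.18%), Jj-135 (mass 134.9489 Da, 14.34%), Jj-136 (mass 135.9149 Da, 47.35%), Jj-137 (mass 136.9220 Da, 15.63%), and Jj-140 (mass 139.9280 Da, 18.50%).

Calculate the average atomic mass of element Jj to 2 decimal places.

136.55 Da

Weight each isotope mass by its fractional abundance: 0.0418 × 132.9614 + 0.1434 × 134.9489 + 0.4735 × 135.9149 + 0.1563 × 136.9220 + 0.1850 × 139.9280
= 5.55779 + 19.35167 + 64.35571 + 21.40091 + 25.88668 = 136.55276 Da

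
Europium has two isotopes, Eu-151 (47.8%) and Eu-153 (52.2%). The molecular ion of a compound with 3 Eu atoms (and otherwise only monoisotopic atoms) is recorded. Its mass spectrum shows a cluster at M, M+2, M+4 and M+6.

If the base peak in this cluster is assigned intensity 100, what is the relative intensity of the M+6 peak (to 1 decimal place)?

Term probabilities: M 0.1092, M+2 0.3578, M+4 0.3907, M+6 0.1422. Base peak = M+4.
P(M+4) = C(3,2) × 0.478^1 × 0.522^2 = 3 × 0.4780 × 0.272484 = 0.390742 (base)
P(M+6) = C(3,3) × 0.478^0 × 0.522^3 = 1 × 1.0000 × 0.14223665 = 0.142237
Relative intensity = 0.142237 / 0.390742 × 100 = 36.4

36.4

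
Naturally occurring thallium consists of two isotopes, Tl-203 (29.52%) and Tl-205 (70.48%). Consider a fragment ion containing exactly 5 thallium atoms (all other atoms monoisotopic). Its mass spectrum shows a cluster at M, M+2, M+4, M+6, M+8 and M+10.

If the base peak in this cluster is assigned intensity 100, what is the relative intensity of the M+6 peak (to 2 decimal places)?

Binomial terms of (0.2952 + 0.7048)^5: M 0.0022, M+2 0.0268, M+4 0.1278, M+6 0.3051, M+8 0.3642, M+10 0.1739 → M+8 is the base peak.
P(M+8) = C(5,4) × 0.2952^1 × 0.7048^4 = 5 × 0.2952 × 0.24675365 = 0.364208 (base)
P(M+6) = C(5,3) × 0.2952^2 × 0.7048^3 = 10 × 0.08714304 × 0.35010449 = 0.305092
Relative intensity = 0.305092 / 0.364208 × 100 = 83.77

83.77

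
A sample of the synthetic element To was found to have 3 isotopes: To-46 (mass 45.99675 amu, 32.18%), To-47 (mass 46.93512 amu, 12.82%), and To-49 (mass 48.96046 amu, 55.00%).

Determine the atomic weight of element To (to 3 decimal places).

The abundance-weighted mean is 0.3218 × 45.99675 + 0.1282 × 46.93512 + 0.5500 × 48.96046
= 14.801754 + 6.017082 + 26.928253 = 47.747089 amu

47.747 amu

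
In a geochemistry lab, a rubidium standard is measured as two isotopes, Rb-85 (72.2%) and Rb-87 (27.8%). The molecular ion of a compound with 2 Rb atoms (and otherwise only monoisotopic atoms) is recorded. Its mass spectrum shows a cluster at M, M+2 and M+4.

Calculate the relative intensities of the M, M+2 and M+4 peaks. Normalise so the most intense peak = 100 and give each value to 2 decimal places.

Each Rb atom is independently Rb-85 (p = 0.722) or Rb-87 (q = 0.278); the cluster is the binomial expansion (p + q)^2.
P(M) = 0.722^2 = 0.521284
P(M+2) = 2 × 0.722^1 × 0.278^1 = 0.401432
P(M+4) = 0.278^2 = 0.077284
The M peak is largest (0.521284); scaling to 100 gives 100.00 : 77.01 : 14.83.

100.00 : 77.01 : 14.83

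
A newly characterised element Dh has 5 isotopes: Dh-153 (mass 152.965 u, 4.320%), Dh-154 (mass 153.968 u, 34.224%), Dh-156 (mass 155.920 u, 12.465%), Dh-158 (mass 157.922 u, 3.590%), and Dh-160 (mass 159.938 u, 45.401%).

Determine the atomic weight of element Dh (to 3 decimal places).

157.020 u

Ar = Σ fᵢ·mᵢ = 0.04320 × 152.965 + 0.34224 × 153.968 + 0.12465 × 155.920 + 0.03590 × 157.922 + 0.45401 × 159.938
= 6.6081 + 52.6940 + 19.4354 + 5.6694 + 72.6135 = 157.0204 u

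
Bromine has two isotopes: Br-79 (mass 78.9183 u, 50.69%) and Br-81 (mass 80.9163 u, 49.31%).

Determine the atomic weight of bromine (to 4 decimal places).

The abundance-weighted mean is 0.5069 × 78.9183 + 0.4931 × 80.9163
= 40.00369 + 39.89983 = 79.90352 u

79.9035 u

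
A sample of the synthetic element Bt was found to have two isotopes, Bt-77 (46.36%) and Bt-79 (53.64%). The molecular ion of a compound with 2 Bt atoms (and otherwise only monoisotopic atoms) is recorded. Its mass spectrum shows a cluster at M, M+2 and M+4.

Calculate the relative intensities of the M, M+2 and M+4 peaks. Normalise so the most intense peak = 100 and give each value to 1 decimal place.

Expanding (0.4636 + 0.5364)^2:
P(M) = 0.4636^2 = 0.214925
P(M+2) = 2 × 0.4636^1 × 0.5364^1 = 0.497350
P(M+4) = 0.5364^2 = 0.287725
The M+2 peak is largest (0.497350); scaling to 100 gives 43.2 : 100.0 : 57.9.

43.2 : 100.0 : 57.9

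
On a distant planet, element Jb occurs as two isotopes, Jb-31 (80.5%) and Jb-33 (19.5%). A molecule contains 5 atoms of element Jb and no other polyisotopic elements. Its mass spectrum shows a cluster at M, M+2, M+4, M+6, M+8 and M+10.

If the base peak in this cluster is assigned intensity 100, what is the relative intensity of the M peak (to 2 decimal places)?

82.56

(0.805 + 0.195)^5 gives M 0.3380, M+2 0.4094, M+4 0.1984, M+6 0.0481, M+8 0.0058, M+10 0.0003; the largest is M+2.
P(M+2) = C(5,1) × 0.805^4 × 0.195^1 = 5 × 0.4199364 × 0.1950 = 0.409438 (base)
P(M) = C(5,0) × 0.805^5 × 0.195^0 = 1 × 0.3380488 × 1.0000 = 0.338049
Relative intensity = 0.338049 / 0.409438 × 100 = 82.56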